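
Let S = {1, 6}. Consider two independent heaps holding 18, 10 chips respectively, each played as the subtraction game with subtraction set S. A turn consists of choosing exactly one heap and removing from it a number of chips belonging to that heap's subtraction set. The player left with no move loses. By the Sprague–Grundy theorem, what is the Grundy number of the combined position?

1

All heaps use S = {1, 6}:
G(0) = 0
G(1) = mex{0} = 1
G(2) = mex{1} = 0
G(3) = mex{0} = 1
G(4) = mex{1} = 0
G(5) = mex{0} = 1
G(6) = mex{1,0} = 2
G(7) = mex{2,1} = 0
G(8) = mex{0,0} = 1
G(9) = mex{1,1} = 0
G(10) = mex{0,0} = 1
G(11) = mex{1,1} = 0
G(12) = mex{0,2} = 1
G(13) = mex{1,0} = 2
G(14) = mex{2,1} = 0
G(15) = mex{0,0} = 1
G(16) = mex{1,1} = 0
G(17) = mex{0,0} = 1
G(18) = mex{1,1} = 0
Heap A: G(18) = 0.
Heap B: G(10) = 1.
Combined Grundy value = 0 ⊕ 1 = 1.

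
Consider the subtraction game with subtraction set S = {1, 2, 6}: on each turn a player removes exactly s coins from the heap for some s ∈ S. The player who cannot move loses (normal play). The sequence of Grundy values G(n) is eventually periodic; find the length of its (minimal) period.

7

n :  0  1  2  3  4  5  6  7  8  9 10 11 12 13 14 15
G :  0  1  2  0  1  2  3  0  1  2  0  1  2  3  0  1
G(n+7) = G(n) holds for n = 0,…,5 (a full window of length max(S) = 6), so the sequence is purely periodic with period 7.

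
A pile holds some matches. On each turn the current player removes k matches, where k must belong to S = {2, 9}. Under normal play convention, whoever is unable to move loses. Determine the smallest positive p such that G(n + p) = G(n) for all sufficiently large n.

n :  0  1  2  3  4  5  6  7  8  9 10 11 12 13 14 15 16 17 18 19 20 21 22 23
G :  0  0  1  1  0  0  1  1  0  2  1  0  0  1  1  0  0  1  1  0  2  1  0  0
G(n+11) = G(n) holds for n = 0,…,8 (a full window of length max(S) = 9), so the sequence is purely periodic with period 11.

11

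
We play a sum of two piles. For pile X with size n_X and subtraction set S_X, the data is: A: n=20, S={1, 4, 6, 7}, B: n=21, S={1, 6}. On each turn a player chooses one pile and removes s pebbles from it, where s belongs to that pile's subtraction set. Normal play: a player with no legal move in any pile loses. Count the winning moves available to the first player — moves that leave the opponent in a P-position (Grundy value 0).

Pile A, S = {1, 4, 6, 7}:
G(0) = 0
G(1) = mex{0} = 1
G(2) = mex{1} = 0
G(3) = mex{0} = 1
G(4) = mex{1,0} = 2
G(5) = mex{2,1} = 0
G(6) = mex{0,0,0} = 1
G(7) = mex{1,1,1,0} = 2
G(8) = mex{2,2,0,1} = 3
G(9) = mex{3,0,1,0} = 2
G(10) = mex{2,1,2,1} = 0
G(11) = mex{0,2,0,2} = 1
G(12) = mex{1,3,1,0} = 2
G(13) = mex{2,2,2,1} = 0
G(14) = mex{0,0,3,2} = 1
G(15) = mex{1,1,2,3} = 0
G(16) = mex{0,2,0,2} = 1
G(17) = mex{1,0,1,0} = 2
G(18) = mex{2,1,2,1} = 0
G(19) = mex{0,0,0,2} = 1
G(20) = mex{1,1,1,0} = 2
G_A(20) = 2.
Pile B, S = {1, 6}:
n :  0  1  2  3  4  5  6  7  8  9 10 11 12 13 14 15 16 17 18 19 20 21
G :  0  1  0  1  0  1  2  0  1  0  1  0  1  2  0  1  0  1  0  1  2  0
G_B(21) = 0.
Combined Grundy value = 2 ⊕ 0 = 2.
A winning move leaves total XOR = 0, i.e. changes one component's Grundy value g to g ⊕ X where X is the current total.
Pile A: need g' = 2⊕2 = 0. Options: 20−1→G=1, 20−4→G=1, 20−6→G=1, 20−7→G=0. Hits: 1.
Pile B: need g' = 0⊕2 = 2. Options: 21−1→G=2, 21−6→G=1. Hits: 1.

2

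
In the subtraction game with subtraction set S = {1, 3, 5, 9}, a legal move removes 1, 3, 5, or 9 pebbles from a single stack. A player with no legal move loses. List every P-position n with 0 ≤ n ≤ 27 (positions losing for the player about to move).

0, 2, 4, 6, 8, 10, 12, 14, 16, 18, 20, 22, 24, 26

G(0) = 0
G(1) = mex{0} = 1
G(2) = mex{1} = 0
G(3) = mex{0,0} = 1
G(4) = mex{1,1} = 0
G(5) = mex{0,0,0} = 1
G(6) = mex{1,1,1} = 0
G(7) = mex{0,0,0} = 1
G(8) = mex{1,1,1} = 0
G(9) = mex{0,0,0,0} = 1
G(10) = mex{1,1,1,1} = 0
G(11) = mex{0,0,0,0} = 1
G(12) = mex{1,1,1,1} = 0
G(13) = mex{0,0,0,0} = 1
G(14) = mex{1,1,1,1} = 0
G(15) = mex{0,0,0,0} = 1
G(16) = mex{1,1,1,1} = 0
G(17) = mex{0,0,0,0} = 1
G(18) = mex{1,1,1,1} = 0
G(19) = mex{0,0,0,0} = 1
G(20) = mex{1,1,1,1} = 0
G(21) = mex{0,0,0,0} = 1
G(22) = mex{1,1,1,1} = 0
G(23) = mex{0,0,0,0} = 1
G(24) = mex{1,1,1,1} = 0
G(25) = mex{0,0,0,0} = 1
G(26) = mex{1,1,1,1} = 0
G(27) = mex{0,0,0,0} = 1
P-positions are exactly the n with G(n) = 0.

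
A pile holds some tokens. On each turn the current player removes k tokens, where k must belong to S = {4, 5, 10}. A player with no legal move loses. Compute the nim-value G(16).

G(0) = 0
G(1) = mex{} = 0
G(2) = mex{} = 0
G(3) = mex{} = 0
G(4) = mex{0} = 1
G(5) = mex{0,0} = 1
G(6) = mex{0,0} = 1
G(7) = mex{0,0} = 1
G(8) = mex{1,0} = 2
G(9) = mex{1,1} = 0
G(10) = mex{1,1,0} = 2
G(11) = mex{1,1,0} = 2
G(12) = mex{2,1,0} = 3
G(13) = mex{0,2,0} = 1
G(14) = mex{2,0,1} = 3
G(15) = mex{2,2,1} = 0
G(16) = mex{3,2,1} = 0

0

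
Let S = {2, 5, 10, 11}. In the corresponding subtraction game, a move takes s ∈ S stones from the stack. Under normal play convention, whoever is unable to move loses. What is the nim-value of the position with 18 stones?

1

n :  0  1  2  3  4  5  6  7  8  9 10 11 12 13 14 15 16 17 18
G :  0  0  1  1  0  2  1  0  0  1  1  2  2  3  3  4  0  3  1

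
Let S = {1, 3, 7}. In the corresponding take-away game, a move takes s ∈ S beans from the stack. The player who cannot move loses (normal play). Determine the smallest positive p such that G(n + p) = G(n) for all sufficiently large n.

2

G(0) = 0
G(1) = mex{0} = 1
G(2) = mex{1} = 0
G(3) = mex{0,0} = 1
G(4) = mex{1,1} = 0
G(5) = mex{0,0} = 1
G(6) = mex{1,1} = 0
G(7) = mex{0,0,0} = 1
G(8) = mex{1,1,1} = 0
G(9) = mex{0,0,0} = 1
G(10) = mex{1,1,1} = 0
G(11) = mex{0,0,0} = 1
G(12) = mex{1,1,1} = 0
G(13) = mex{0,0,0} = 1
G(14) = mex{1,1,1} = 0
G(n+2) = G(n) holds for n = 0,…,6 (a full window of length max(S) = 7), so the sequence is purely periodic with period 2.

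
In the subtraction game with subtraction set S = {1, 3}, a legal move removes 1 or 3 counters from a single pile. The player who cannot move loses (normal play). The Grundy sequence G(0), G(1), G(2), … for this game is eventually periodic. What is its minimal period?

n :  0  1  2  3  4  5  6  7  8  9 10 11 12 13 14
G :  0  1  0  1  0  1  0  1  0  1  0  1  0  1  0
G(n+2) = G(n) holds for n = 0,…,2 (a full window of length max(S) = 3), so the sequence is purely periodic with period 2.

2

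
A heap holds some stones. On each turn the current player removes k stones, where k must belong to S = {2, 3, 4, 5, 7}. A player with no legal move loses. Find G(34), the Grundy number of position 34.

G(0) = 0
G(1) = mex{} = 0
G(2) = mex{0} = 1
G(3) = mex{0,0} = 1
G(4) = mex{1,0,0} = 2
G(5) = mex{1,1,0,0} = 2
G(6) = mex{2,1,1,0} = 3
G(7) = mex{2,2,1,1,0} = 3
G(8) = mex{3,2,2,1,0} = 4
G(9) = mex{3,3,2,2,1} = 0
G(10) = mex{4,3,3,2,1} = 0
G(11) = mex{0,4,3,3,2} = 1
G(12) = mex{0,0,4,3,2} = 1
G(13) = mex{1,0,0,4,3} = 2
G(14) = mex{1,1,0,0,3} = 2
G(15) = mex{2,1,1,0,4} = 3
G(16) = mex{2,2,1,1,0} = 3
G(17) = mex{3,2,2,1,0} = 4
G(18) = mex{3,3,2,2,1} = 0
G(19) = mex{4,3,3,2,1} = 0
G(20) = mex{0,4,3,3,2} = 1
G(21) = mex{0,0,4,3,2} = 1
G(22) = mex{1,0,0,4,3} = 2
G(23) = mex{1,1,0,0,3} = 2
G(24) = mex{2,1,1,0,4} = 3
G(25) = mex{2,2,1,1,0} = 3
G(26) = mex{3,2,2,1,0} = 4
G(27) = mex{3,3,2,2,1} = 0
G(28) = mex{4,3,3,2,1} = 0
G(29) = mex{0,4,3,3,2} = 1
G(30) = mex{0,0,4,3,2} = 1
G(31) = mex{1,0,0,4,3} = 2
G(32) = mex{1,1,0,0,3} = 2
G(33) = mex{2,1,1,0,4} = 3
G(34) = mex{2,2,1,1,0} = 3

3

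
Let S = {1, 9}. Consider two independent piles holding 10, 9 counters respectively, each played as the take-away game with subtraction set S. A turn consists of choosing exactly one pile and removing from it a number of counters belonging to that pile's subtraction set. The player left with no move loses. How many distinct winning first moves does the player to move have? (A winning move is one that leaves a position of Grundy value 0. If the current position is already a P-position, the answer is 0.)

All piles use S = {1, 9}:
G(0) = 0
G(1) = mex{0} = 1
G(2) = mex{1} = 0
G(3) = mex{0} = 1
G(4) = mex{1} = 0
G(5) = mex{0} = 1
G(6) = mex{1} = 0
G(7) = mex{0} = 1
G(8) = mex{1} = 0
G(9) = mex{0,0} = 1
G(10) = mex{1,1} = 0
Pile A: G(10) = 0.
Pile B: G(9) = 1.
Combined Grundy value = 0 ⊕ 1 = 1.
A winning move leaves total XOR = 0, i.e. changes one component's Grundy value g to g ⊕ X where X is the current total.
Pile A: need g' = 0⊕1 = 1. Options: 10−1→G=1, 10−9→G=1. Hits: 2.
Pile B: need g' = 1⊕1 = 0. Options: 9−1→G=0, 9−9→G=0. Hits: 2.

4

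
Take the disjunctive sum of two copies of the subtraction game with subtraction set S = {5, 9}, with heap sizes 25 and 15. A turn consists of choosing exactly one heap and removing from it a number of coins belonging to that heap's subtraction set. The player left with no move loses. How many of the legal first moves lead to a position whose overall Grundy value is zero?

All heaps use S = {5, 9}:
G(0) = 0
G(1) = mex{} = 0
G(2) = mex{} = 0
G(3) = mex{} = 0
G(4) = mex{} = 0
G(5) = mex{0} = 1
G(6) = mex{0} = 1
G(7) = mex{0} = 1
G(8) = mex{0} = 1
G(9) = mex{0,0} = 1
G(10) = mex{1,0} = 2
G(11) = mex{1,0} = 2
G(12) = mex{1,0} = 2
G(13) = mex{1,0} = 2
G(14) = mex{1,1} = 0
G(15) = mex{2,1} = 0
G(16) = mex{2,1} = 0
G(17) = mex{2,1} = 0
G(18) = mex{2,1} = 0
G(19) = mex{0,2} = 1
G(20) = mex{0,2} = 1
G(21) = mex{0,2} = 1
G(22) = mex{0,2} = 1
G(23) = mex{0,0} = 1
G(24) = mex{1,0} = 2
G(25) = mex{1,0} = 2
Heap A: G(25) = 2.
Heap B: G(15) = 0.
Combined Grundy value = 2 ⊕ 0 = 2.
A winning move leaves total XOR = 0, i.e. changes one component's Grundy value g to g ⊕ X where X is the current total.
Heap A: need g' = 2⊕2 = 0. Options: 25−5→G=1, 25−9→G=0. Hits: 1.
Heap B: need g' = 0⊕2 = 2. Options: 15−5→G=2, 15−9→G=1. Hits: 1.

2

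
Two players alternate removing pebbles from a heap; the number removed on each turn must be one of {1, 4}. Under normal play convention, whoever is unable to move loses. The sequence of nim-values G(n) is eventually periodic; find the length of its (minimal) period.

G(0) = 0
G(1) = mex{0} = 1
G(2) = mex{1} = 0
G(3) = mex{0} = 1
G(4) = mex{1,0} = 2
G(5) = mex{2,1} = 0
G(6) = mex{0,0} = 1
G(7) = mex{1,1} = 0
G(8) = mex{0,2} = 1
G(9) = mex{1,0} = 2
G(10) = mex{2,1} = 0
G(11) = mex{0,0} = 1
G(12) = mex{1,1} = 0
G(13) = mex{0,2} = 1
G(14) = mex{1,0} = 2
G(n+5) = G(n) holds for n = 0,…,3 (a full window of length max(S) = 4), so the sequence is purely periodic with period 5.

5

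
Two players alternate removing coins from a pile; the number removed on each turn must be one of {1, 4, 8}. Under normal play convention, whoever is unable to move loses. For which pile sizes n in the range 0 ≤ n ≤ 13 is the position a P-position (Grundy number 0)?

0, 2, 5, 7, 12

G(0) = 0
G(1) = mex{0} = 1
G(2) = mex{1} = 0
G(3) = mex{0} = 1
G(4) = mex{1,0} = 2
G(5) = mex{2,1} = 0
G(6) = mex{0,0} = 1
G(7) = mex{1,1} = 0
G(8) = mex{0,2,0} = 1
G(9) = mex{1,0,1} = 2
G(10) = mex{2,1,0} = 3
G(11) = mex{3,0,1} = 2
G(12) = mex{2,1,2} = 0
G(13) = mex{0,2,0} = 1
P-positions are exactly the n with G(n) = 0.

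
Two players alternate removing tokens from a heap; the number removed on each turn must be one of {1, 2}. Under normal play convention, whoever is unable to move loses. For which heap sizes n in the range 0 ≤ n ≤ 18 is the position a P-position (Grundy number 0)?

0, 3, 6, 9, 12, 15, 18

n :  0  1  2  3  4  5  6  7  8  9 10 11 12 13 14 15 16 17 18
G :  0  1  2  0  1  2  0  1  2  0  1  2  0  1  2  0  1  2  0
P-positions are exactly the n with G(n) = 0.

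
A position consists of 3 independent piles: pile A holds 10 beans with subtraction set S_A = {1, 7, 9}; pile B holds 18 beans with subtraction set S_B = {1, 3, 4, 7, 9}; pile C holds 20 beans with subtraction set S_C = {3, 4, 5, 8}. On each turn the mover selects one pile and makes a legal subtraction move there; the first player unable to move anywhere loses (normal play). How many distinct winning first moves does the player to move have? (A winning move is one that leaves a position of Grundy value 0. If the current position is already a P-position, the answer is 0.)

2

Pile A, S = {1, 7, 9}:
n :  0  1  2  3  4  5  6  7  8  9 10
G :  0  1  0  1  0  1  0  1  0  1  0
G_A(10) = 0.
Pile B, S = {1, 3, 4, 7, 9}:
G(0) = 0
G(1) = mex{0} = 1
G(2) = mex{1} = 0
G(3) = mex{0,0} = 1
G(4) = mex{1,1,0} = 2
G(5) = mex{2,0,1} = 3
G(6) = mex{3,1,0} = 2
G(7) = mex{2,2,1,0} = 3
G(8) = mex{3,3,2,1} = 0
G(9) = mex{0,2,3,0,0} = 1
G(10) = mex{1,3,2,1,1} = 0
G(11) = mex{0,0,3,2,0} = 1
G(12) = mex{1,1,0,3,1} = 2
G(13) = mex{2,0,1,2,2} = 3
G(14) = mex{3,1,0,3,3} = 2
G(15) = mex{2,2,1,0,2} = 3
G(16) = mex{3,3,2,1,3} = 0
G(17) = mex{0,2,3,0,0} = 1
G(18) = mex{1,3,2,1,1} = 0
G_B(18) = 0.
Pile C, S = {3, 4, 5, 8}:
n :  0  1  2  3  4  5  6  7  8  9 10 11 12 13 14 15 16 17 18 19 20
G :  0  0  0  1  1  1  2  2  2  3  3  0  0  0  1  1  1  2  2  2  3
G_C(20) = 3.
Combined Grundy value = 0 ⊕ 0 ⊕ 3 = 3.
A winning move leaves total XOR = 0, i.e. changes one component's Grundy value g to g ⊕ X where X is the current total.
Pile A: need g' = 0⊕3 = 3. Options: 10−1→G=1, 10−7→G=1, 10−9→G=1. Hits: 0.
Pile B: need g' = 0⊕3 = 3. Options: 18−1→G=1, 18−3→G=3, 18−4→G=2, 18−7→G=1, 18−9→G=1. Hits: 1.
Pile C: need g' = 3⊕3 = 0. Options: 20−3→G=2, 20−4→G=1, 20−5→G=1, 20−8→G=0. Hits: 1.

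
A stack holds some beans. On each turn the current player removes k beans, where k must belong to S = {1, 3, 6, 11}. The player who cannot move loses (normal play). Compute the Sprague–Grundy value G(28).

n :  0  1  2  3  4  5  6  7  8  9 10 11 12 13 14 15 16 17 18 19 20 21 22 23 24 25 26 27 28
G :  0  1  0  1  0  1  2  3  2  0  1  3  4  2  0  1  0  1  0  1  2  3  2  0  1  3  4  2  0

0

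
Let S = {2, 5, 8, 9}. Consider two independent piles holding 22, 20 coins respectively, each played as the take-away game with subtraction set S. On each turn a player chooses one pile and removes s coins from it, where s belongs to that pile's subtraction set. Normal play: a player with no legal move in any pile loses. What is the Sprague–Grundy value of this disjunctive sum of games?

3

All piles use S = {2, 5, 8, 9}:
n :  0  1  2  3  4  5  6  7  8  9 10 11 12 13 14 15 16 17 18 19 20 21 22
G :  0  0  1  1  0  2  1  0  2  1  3  0  2  1  0  2  1  0  0  1  1  0  2
Pile A: G(22) = 2.
Pile B: G(20) = 1.
Combined Grundy value = 2 ⊕ 1 = 3.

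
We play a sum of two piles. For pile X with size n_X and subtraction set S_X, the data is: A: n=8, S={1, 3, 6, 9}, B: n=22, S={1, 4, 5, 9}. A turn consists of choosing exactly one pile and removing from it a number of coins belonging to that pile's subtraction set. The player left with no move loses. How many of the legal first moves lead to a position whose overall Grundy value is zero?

0

Pile A, S = {1, 3, 6, 9}:
n : 0 1 2 3 4 5 6 7 8
G : 0 1 0 1 0 1 2 3 2
G_A(8) = 2.
Pile B, S = {1, 4, 5, 9}:
G(0) = 0
G(1) = mex{0} = 1
G(2) = mex{1} = 0
G(3) = mex{0} = 1
G(4) = mex{1,0} = 2
G(5) = mex{2,1,0} = 3
G(6) = mex{3,0,1} = 2
G(7) = mex{2,1,0} = 3
G(8) = mex{3,2,1} = 0
G(9) = mex{0,3,2,0} = 1
G(10) = mex{1,2,3,1} = 0
G(11) = mex{0,3,2,0} = 1
G(12) = mex{1,0,3,1} = 2
G(13) = mex{2,1,0,2} = 3
G(14) = mex{3,0,1,3} = 2
G(15) = mex{2,1,0,2} = 3
G(16) = mex{3,2,1,3} = 0
G(17) = mex{0,3,2,0} = 1
G(18) = mex{1,2,3,1} = 0
G(19) = mex{0,3,2,0} = 1
G(20) = mex{1,0,3,1} = 2
G(21) = mex{2,1,0,2} = 3
G(22) = mex{3,0,1,3} = 2
G_B(22) = 2.
Combined Grundy value = 2 ⊕ 2 = 0.
A winning move leaves total XOR = 0, i.e. changes one component's Grundy value g to g ⊕ X where X is the current total.
Pile A: target g' = 2⊕0 = 2, but every legal move changes the Grundy value (mex property), so 0 moves.
Pile B: target g' = 2⊕0 = 2, but every legal move changes the Grundy value (mex property), so 0 moves.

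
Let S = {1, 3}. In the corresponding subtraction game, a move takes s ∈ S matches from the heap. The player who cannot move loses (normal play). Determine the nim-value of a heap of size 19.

1

n :  0  1  2  3  4  5  6  7  8  9 10 11 12 13 14 15 16 17 18 19
G :  0  1  0  1  0  1  0  1  0  1  0  1  0  1  0  1  0  1  0  1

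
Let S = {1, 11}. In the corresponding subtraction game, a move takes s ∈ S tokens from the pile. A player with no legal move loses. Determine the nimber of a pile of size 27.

1

G(0) = 0
G(1) = mex{0} = 1
G(2) = mex{1} = 0
G(3) = mex{0} = 1
G(4) = mex{1} = 0
G(5) = mex{0} = 1
G(6) = mex{1} = 0
G(7) = mex{0} = 1
G(8) = mex{1} = 0
G(9) = mex{0} = 1
G(10) = mex{1} = 0
G(11) = mex{0,0} = 1
G(12) = mex{1,1} = 0
G(13) = mex{0,0} = 1
G(14) = mex{1,1} = 0
G(15) = mex{0,0} = 1
G(16) = mex{1,1} = 0
G(17) = mex{0,0} = 1
G(18) = mex{1,1} = 0
G(19) = mex{0,0} = 1
G(20) = mex{1,1} = 0
G(21) = mex{0,0} = 1
G(22) = mex{1,1} = 0
G(23) = mex{0,0} = 1
G(24) = mex{1,1} = 0
G(25) = mex{0,0} = 1
G(26) = mex{1,1} = 0
G(27) = mex{0,0} = 1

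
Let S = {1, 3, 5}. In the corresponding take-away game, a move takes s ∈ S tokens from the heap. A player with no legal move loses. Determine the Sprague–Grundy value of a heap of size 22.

G(0) = 0
G(1) = mex{0} = 1
G(2) = mex{1} = 0
G(3) = mex{0,0} = 1
G(4) = mex{1,1} = 0
G(5) = mex{0,0,0} = 1
G(6) = mex{1,1,1} = 0
G(7) = mex{0,0,0} = 1
G(8) = mex{1,1,1} = 0
G(9) = mex{0,0,0} = 1
G(10) = mex{1,1,1} = 0
G(11) = mex{0,0,0} = 1
G(12) = mex{1,1,1} = 0
G(13) = mex{0,0,0} = 1
G(14) = mex{1,1,1} = 0
G(15) = mex{0,0,0} = 1
G(16) = mex{1,1,1} = 0
G(17) = mex{0,0,0} = 1
G(18) = mex{1,1,1} = 0
G(19) = mex{0,0,0} = 1
G(20) = mex{1,1,1} = 0
G(21) = mex{0,0,0} = 1
G(22) = mex{1,1,1} = 0

0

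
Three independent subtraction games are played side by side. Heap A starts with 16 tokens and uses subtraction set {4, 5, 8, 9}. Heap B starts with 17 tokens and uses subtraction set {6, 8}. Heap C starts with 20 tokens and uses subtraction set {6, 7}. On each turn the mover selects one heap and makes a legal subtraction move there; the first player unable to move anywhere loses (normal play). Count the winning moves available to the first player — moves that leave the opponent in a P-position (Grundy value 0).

5

Heap A, S = {4, 5, 8, 9}:
G(0) = 0
G(1) = mex{} = 0
G(2) = mex{} = 0
G(3) = mex{} = 0
G(4) = mex{0} = 1
G(5) = mex{0,0} = 1
G(6) = mex{0,0} = 1
G(7) = mex{0,0} = 1
G(8) = mex{1,0,0} = 2
G(9) = mex{1,1,0,0} = 2
G(10) = mex{1,1,0,0} = 2
G(11) = mex{1,1,0,0} = 2
G(12) = mex{2,1,1,0} = 3
G(13) = mex{2,2,1,1} = 0
G(14) = mex{2,2,1,1} = 0
G(15) = mex{2,2,1,1} = 0
G(16) = mex{3,2,2,1} = 0
G_A(16) = 0.
Heap B, S = {6, 8}:
n :  0  1  2  3  4  5  6  7  8  9 10 11 12 13 14 15 16 17
G :  0  0  0  0  0  0  1  1  1  1  1  1  2  2  0  0  0  0
G_B(17) = 0.
Heap C, S = {6, 7}:
G(0) = 0
G(1) = mex{} = 0
G(2) = mex{} = 0
G(3) = mex{} = 0
G(4) = mex{} = 0
G(5) = mex{} = 0
G(6) = mex{0} = 1
G(7) = mex{0,0} = 1
G(8) = mex{0,0} = 1
G(9) = mex{0,0} = 1
G(10) = mex{0,0} = 1
G(11) = mex{0,0} = 1
G(12) = mex{1,0} = 2
G(13) = mex{1,1} = 0
G(14) = mex{1,1} = 0
G(15) = mex{1,1} = 0
G(16) = mex{1,1} = 0
G(17) = mex{1,1} = 0
G(18) = mex{2,1} = 0
G(19) = mex{0,2} = 1
G(20) = mex{0,0} = 1
G_C(20) = 1.
Combined Grundy value = 0 ⊕ 0 ⊕ 1 = 1.
A winning move leaves total XOR = 0, i.e. changes one component's Grundy value g to g ⊕ X where X is the current total.
Heap A: need g' = 0⊕1 = 1. Options: 16−4→G=3, 16−5→G=2, 16−8→G=2, 16−9→G=1. Hits: 1.
Heap B: need g' = 0⊕1 = 1. Options: 17−6→G=1, 17−8→G=1. Hits: 2.
Heap C: need g' = 1⊕1 = 0. Options: 20−6→G=0, 20−7→G=0. Hits: 2.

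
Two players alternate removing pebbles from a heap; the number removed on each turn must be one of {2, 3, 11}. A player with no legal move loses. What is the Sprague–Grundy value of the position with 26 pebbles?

G(0) = 0
G(1) = mex{} = 0
G(2) = mex{0} = 1
G(3) = mex{0,0} = 1
G(4) = mex{1,0} = 2
G(5) = mex{1,1} = 0
G(6) = mex{2,1} = 0
G(7) = mex{0,2} = 1
G(8) = mex{0,0} = 1
G(9) = mex{1,0} = 2
G(10) = mex{1,1} = 0
G(11) = mex{2,1,0} = 3
G(12) = mex{0,2,0} = 1
G(13) = mex{3,0,1} = 2
G(14) = mex{1,3,1} = 0
G(15) = mex{2,1,2} = 0
G(16) = mex{0,2,0} = 1
G(17) = mex{0,0,0} = 1
G(18) = mex{1,0,1} = 2
G(19) = mex{1,1,1} = 0
G(20) = mex{2,1,2} = 0
G(21) = mex{0,2,0} = 1
G(22) = mex{0,0,3} = 1
G(23) = mex{1,0,1} = 2
G(24) = mex{1,1,2} = 0
G(25) = mex{2,1,0} = 3
G(26) = mex{0,2,0} = 1

1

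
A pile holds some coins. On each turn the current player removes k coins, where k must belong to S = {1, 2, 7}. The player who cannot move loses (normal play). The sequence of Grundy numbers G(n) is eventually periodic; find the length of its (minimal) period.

3

G(0) = 0
G(1) = mex{0} = 1
G(2) = mex{1,0} = 2
G(3) = mex{2,1} = 0
G(4) = mex{0,2} = 1
G(5) = mex{1,0} = 2
G(6) = mex{2,1} = 0
G(7) = mex{0,2,0} = 1
G(8) = mex{1,0,1} = 2
G(9) = mex{2,1,2} = 0
G(10) = mex{0,2,0} = 1
G(11) = mex{1,0,1} = 2
G(12) = mex{2,1,2} = 0
G(13) = mex{0,2,0} = 1
G(14) = mex{1,0,1} = 2
G(n+3) = G(n) holds for n = 0,…,6 (a full window of length max(S) = 7), so the sequence is purely periodic with period 3.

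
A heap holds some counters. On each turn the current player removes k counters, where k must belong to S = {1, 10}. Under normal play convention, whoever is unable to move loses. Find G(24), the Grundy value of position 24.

G(0) = 0
G(1) = mex{0} = 1
G(2) = mex{1} = 0
G(3) = mex{0} = 1
G(4) = mex{1} = 0
G(5) = mex{0} = 1
G(6) = mex{1} = 0
G(7) = mex{0} = 1
G(8) = mex{1} = 0
G(9) = mex{0} = 1
G(10) = mex{1,0} = 2
G(11) = mex{2,1} = 0
G(12) = mex{0,0} = 1
G(13) = mex{1,1} = 0
G(14) = mex{0,0} = 1
G(15) = mex{1,1} = 0
G(16) = mex{0,0} = 1
G(17) = mex{1,1} = 0
G(18) = mex{0,0} = 1
G(19) = mex{1,1} = 0
G(20) = mex{0,2} = 1
G(21) = mex{1,0} = 2
G(22) = mex{2,1} = 0
G(23) = mex{0,0} = 1
G(24) = mex{1,1} = 0

0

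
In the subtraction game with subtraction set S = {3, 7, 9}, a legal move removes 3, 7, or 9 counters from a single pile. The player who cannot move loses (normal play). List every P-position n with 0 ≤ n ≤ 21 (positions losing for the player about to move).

0, 1, 2, 6, 12, 14, 16, 18, 20

n :  0  1  2  3  4  5  6  7  8  9 10 11 12 13 14 15 16 17 18 19 20 21
G :  0  0  0  1  1  1  0  2  2  1  3  3  0  2  0  1  0  1  0  1  0  1
P-positions are exactly the n with G(n) = 0.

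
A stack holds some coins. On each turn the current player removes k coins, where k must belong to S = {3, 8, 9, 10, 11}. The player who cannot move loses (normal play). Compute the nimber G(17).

n :  0  1  2  3  4  5  6  7  8  9 10 11 12 13 14 15 16 17
G :  0  0  0  1  1  1  0  0  2  1  1  3  2  2  2  3  3  3

3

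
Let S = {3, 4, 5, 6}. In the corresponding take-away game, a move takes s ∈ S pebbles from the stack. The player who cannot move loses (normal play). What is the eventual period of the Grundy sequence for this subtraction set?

9

n :  0  1  2  3  4  5  6  7  8  9 10 11 12 13 14 15 16 17 18 19
G :  0  0  0  1  1  1  2  2  2  0  0  0  1  1  1  2  2  2  0  0
G(n+9) = G(n) holds for n = 0,…,5 (a full window of length max(S) = 6), so the sequence is purely periodic with period 9.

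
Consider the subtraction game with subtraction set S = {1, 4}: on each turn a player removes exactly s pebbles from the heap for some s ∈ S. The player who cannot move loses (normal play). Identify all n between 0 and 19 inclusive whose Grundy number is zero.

0, 2, 5, 7, 10, 12, 15, 17

n :  0  1  2  3  4  5  6  7  8  9 10 11 12 13 14 15 16 17 18 19
G :  0  1  0  1  2  0  1  0  1  2  0  1  0  1  2  0  1  0  1  2
P-positions are exactly the n with G(n) = 0.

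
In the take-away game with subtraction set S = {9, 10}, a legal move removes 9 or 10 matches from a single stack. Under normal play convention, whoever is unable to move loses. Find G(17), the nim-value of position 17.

1

G(0) = 0
G(1) = mex{} = 0
G(2) = mex{} = 0
G(3) = mex{} = 0
G(4) = mex{} = 0
G(5) = mex{} = 0
G(6) = mex{} = 0
G(7) = mex{} = 0
G(8) = mex{} = 0
G(9) = mex{0} = 1
G(10) = mex{0,0} = 1
G(11) = mex{0,0} = 1
G(12) = mex{0,0} = 1
G(13) = mex{0,0} = 1
G(14) = mex{0,0} = 1
G(15) = mex{0,0} = 1
G(16) = mex{0,0} = 1
G(17) = mex{0,0} = 1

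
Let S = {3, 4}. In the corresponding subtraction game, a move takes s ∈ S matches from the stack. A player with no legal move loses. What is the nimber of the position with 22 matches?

0

n :  0  1  2  3  4  5  6  7  8  9 10 11 12 13 14 15 16 17 18 19 20 21 22
G :  0  0  0  1  1  1  2  0  0  0  1  1  1  2  0  0  0  1  1  1  2  0  0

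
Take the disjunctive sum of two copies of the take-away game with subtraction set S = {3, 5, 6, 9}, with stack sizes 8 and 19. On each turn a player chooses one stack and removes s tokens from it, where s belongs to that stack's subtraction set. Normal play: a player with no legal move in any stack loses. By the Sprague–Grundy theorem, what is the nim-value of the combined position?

All stacks use S = {3, 5, 6, 9}:
G(0) = 0
G(1) = mex{} = 0
G(2) = mex{} = 0
G(3) = mex{0} = 1
G(4) = mex{0} = 1
G(5) = mex{0,0} = 1
G(6) = mex{1,0,0} = 2
G(7) = mex{1,0,0} = 2
G(8) = mex{1,1,0} = 2
G(9) = mex{2,1,1,0} = 3
G(10) = mex{2,1,1,0} = 3
G(11) = mex{2,2,1,0} = 3
G(12) = mex{3,2,2,1} = 0
G(13) = mex{3,2,2,1} = 0
G(14) = mex{3,3,2,1} = 0
G(15) = mex{0,3,3,2} = 1
G(16) = mex{0,3,3,2} = 1
G(17) = mex{0,0,3,2} = 1
G(18) = mex{1,0,0,3} = 2
G(19) = mex{1,0,0,3} = 2
Stack A: G(8) = 2.
Stack B: G(19) = 2.
Combined Grundy value = 2 ⊕ 2 = 0.

0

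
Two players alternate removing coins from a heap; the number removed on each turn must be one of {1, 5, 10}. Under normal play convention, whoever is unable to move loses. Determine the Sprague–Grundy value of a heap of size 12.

n :  0  1  2  3  4  5  6  7  8  9 10 11 12
G :  0  1  0  1  0  1  0  1  0  1  2  3  2

2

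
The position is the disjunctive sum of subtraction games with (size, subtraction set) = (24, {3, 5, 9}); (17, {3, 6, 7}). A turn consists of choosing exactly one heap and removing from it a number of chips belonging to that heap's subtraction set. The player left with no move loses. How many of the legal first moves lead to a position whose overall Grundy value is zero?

2

Heap A, S = {3, 5, 9}:
G(0) = 0
G(1) = mex{} = 0
G(2) = mex{} = 0
G(3) = mex{0} = 1
G(4) = mex{0} = 1
G(5) = mex{0,0} = 1
G(6) = mex{1,0} = 2
G(7) = mex{1,0} = 2
G(8) = mex{1,1} = 0
G(9) = mex{2,1,0} = 3
G(10) = mex{2,1,0} = 3
G(11) = mex{0,2,0} = 1
G(12) = mex{3,2,1} = 0
G(13) = mex{3,0,1} = 2
G(14) = mex{1,3,1} = 0
G(15) = mex{0,3,2} = 1
G(16) = mex{2,1,2} = 0
G(17) = mex{0,0,0} = 1
G(18) = mex{1,2,3} = 0
G(19) = mex{0,0,3} = 1
G(20) = mex{1,1,1} = 0
G(21) = mex{0,0,0} = 1
G(22) = mex{1,1,2} = 0
G(23) = mex{0,0,0} = 1
G(24) = mex{1,1,1} = 0
G_A(24) = 0.
Heap B, S = {3, 6, 7}:
G(0) = 0
G(1) = mex{} = 0
G(2) = mex{} = 0
G(3) = mex{0} = 1
G(4) = mex{0} = 1
G(5) = mex{0} = 1
G(6) = mex{1,0} = 2
G(7) = mex{1,0,0} = 2
G(8) = mex{1,0,0} = 2
G(9) = mex{2,1,0} = 3
G(10) = mex{2,1,1} = 0
G(11) = mex{2,1,1} = 0
G(12) = mex{3,2,1} = 0
G(13) = mex{0,2,2} = 1
G(14) = mex{0,2,2} = 1
G(15) = mex{0,3,2} = 1
G(16) = mex{1,0,3} = 2
G(17) = mex{1,0,0} = 2
G_B(17) = 2.
Combined Grundy value = 0 ⊕ 2 = 2.
A winning move leaves total XOR = 0, i.e. changes one component's Grundy value g to g ⊕ X where X is the current total.
Heap A: need g' = 0⊕2 = 2. Options: 24−3→G=1, 24−5→G=1, 24−9→G=1. Hits: 0.
Heap B: need g' = 2⊕2 = 0. Options: 17−3→G=1, 17−6→G=0, 17−7→G=0. Hits: 2.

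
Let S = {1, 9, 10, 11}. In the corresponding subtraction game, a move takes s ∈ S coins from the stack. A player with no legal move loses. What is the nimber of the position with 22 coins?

0

n :  0  1  2  3  4  5  6  7  8  9 10 11 12 13 14 15 16 17 18 19 20 21 22
G :  0  1  0  1  0  1  0  1  0  1  2  3  2  3  2  3  2  3  2  3  0  1  0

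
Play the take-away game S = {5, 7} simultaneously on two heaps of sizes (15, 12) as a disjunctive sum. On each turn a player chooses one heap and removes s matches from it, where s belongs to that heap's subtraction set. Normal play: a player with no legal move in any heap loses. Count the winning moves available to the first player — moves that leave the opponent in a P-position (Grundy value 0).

0

All heaps use S = {5, 7}:
G(0) = 0
G(1) = mex{} = 0
G(2) = mex{} = 0
G(3) = mex{} = 0
G(4) = mex{} = 0
G(5) = mex{0} = 1
G(6) = mex{0} = 1
G(7) = mex{0,0} = 1
G(8) = mex{0,0} = 1
G(9) = mex{0,0} = 1
G(10) = mex{1,0} = 2
G(11) = mex{1,0} = 2
G(12) = mex{1,1} = 0
G(13) = mex{1,1} = 0
G(14) = mex{1,1} = 0
G(15) = mex{2,1} = 0
Heap A: G(15) = 0.
Heap B: G(12) = 0.
Combined Grundy value = 0 ⊕ 0 = 0.
A winning move leaves total XOR = 0, i.e. changes one component's Grundy value g to g ⊕ X where X is the current total.
Heap A: target g' = 0⊕0 = 0, but every legal move changes the Grundy value (mex property), so 0 moves.
Heap B: target g' = 0⊕0 = 0, but every legal move changes the Grundy value (mex property), so 0 moves.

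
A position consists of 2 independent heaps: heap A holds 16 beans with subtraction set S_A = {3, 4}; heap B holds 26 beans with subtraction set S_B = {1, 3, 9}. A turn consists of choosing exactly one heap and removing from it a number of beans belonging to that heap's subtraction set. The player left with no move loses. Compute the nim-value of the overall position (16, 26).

Heap A, S = {3, 4}:
G(0) = 0
G(1) = mex{} = 0
G(2) = mex{} = 0
G(3) = mex{0} = 1
G(4) = mex{0,0} = 1
G(5) = mex{0,0} = 1
G(6) = mex{1,0} = 2
G(7) = mex{1,1} = 0
G(8) = mex{1,1} = 0
G(9) = mex{2,1} = 0
G(10) = mex{0,2} = 1
G(11) = mex{0,0} = 1
G(12) = mex{0,0} = 1
G(13) = mex{1,0} = 2
G(14) = mex{1,1} = 0
G(15) = mex{1,1} = 0
G(16) = mex{2,1} = 0
G_A(16) = 0.
Heap B, S = {1, 3, 9}:
n :  0  1  2  3  4  5  6  7  8  9 10 11 12 13 14 15 16 17 18 19 20 21 22 23 24 25 26
G :  0  1  0  1  0  1  0  1  0  1  0  1  0  1  0  1  0  1  0  1  0  1  0  1  0  1  0
G_B(26) = 0.
Combined Grundy value = 0 ⊕ 0 = 0.

0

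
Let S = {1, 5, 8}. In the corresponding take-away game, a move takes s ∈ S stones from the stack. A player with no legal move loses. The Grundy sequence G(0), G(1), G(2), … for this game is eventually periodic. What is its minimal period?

n :  0  1  2  3  4  5  6  7  8  9 10 11 12 13 14 15 16 17 18 19 20 21 22 23 24 25 26 27
G :  0  1  0  1  0  1  0  1  2  3  2  3  2  0  1  0  1  0  1  0  1  2  3  2  3  2  0  1
G(n+13) = G(n) holds for n = 0,…,7 (a full window of length max(S) = 8), so the sequence is purely periodic with period 13.

13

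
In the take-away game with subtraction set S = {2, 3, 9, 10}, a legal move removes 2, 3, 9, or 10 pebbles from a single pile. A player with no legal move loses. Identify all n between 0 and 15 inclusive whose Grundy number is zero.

G(0) = 0
G(1) = mex{} = 0
G(2) = mex{0} = 1
G(3) = mex{0,0} = 1
G(4) = mex{1,0} = 2
G(5) = mex{1,1} = 0
G(6) = mex{2,1} = 0
G(7) = mex{0,2} = 1
G(8) = mex{0,0} = 1
G(9) = mex{1,0,0} = 2
G(10) = mex{1,1,0,0} = 2
G(11) = mex{2,1,1,0} = 3
G(12) = mex{2,2,1,1} = 0
G(13) = mex{3,2,2,1} = 0
G(14) = mex{0,3,0,2} = 1
G(15) = mex{0,0,0,0} = 1
P-positions are exactly the n with G(n) = 0.

0, 1, 5, 6, 12, 13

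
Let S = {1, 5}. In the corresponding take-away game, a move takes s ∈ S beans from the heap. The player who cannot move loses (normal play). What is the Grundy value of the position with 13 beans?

1

n :  0  1  2  3  4  5  6  7  8  9 10 11 12 13
G :  0  1  0  1  0  1  0  1  0  1  0  1  0  1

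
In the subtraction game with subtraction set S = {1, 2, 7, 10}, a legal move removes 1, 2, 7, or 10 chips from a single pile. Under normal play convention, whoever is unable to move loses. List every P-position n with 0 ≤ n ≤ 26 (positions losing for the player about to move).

n :  0  1  2  3  4  5  6  7  8  9 10 11 12 13 14 15 16 17 18 19 20 21 22 23 24 25 26
G :  0  1  2  0  1  2  0  1  2  0  1  2  0  1  2  0  1  2  0  1  2  0  1  2  0  1  2
P-positions are exactly the n with G(n) = 0.

0, 3, 6, 9, 12, 15, 18, 21, 24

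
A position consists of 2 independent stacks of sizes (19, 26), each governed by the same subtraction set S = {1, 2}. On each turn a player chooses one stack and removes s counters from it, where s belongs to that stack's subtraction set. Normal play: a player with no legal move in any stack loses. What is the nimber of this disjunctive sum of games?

3

All stacks use S = {1, 2}:
G(0) = 0
G(1) = mex{0} = 1
G(2) = mex{1,0} = 2
G(3) = mex{2,1} = 0
G(4) = mex{0,2} = 1
G(5) = mex{1,0} = 2
G(6) = mex{2,1} = 0
G(7) = mex{0,2} = 1
G(8) = mex{1,0} = 2
G(9) = mex{2,1} = 0
G(10) = mex{0,2} = 1
G(11) = mex{1,0} = 2
G(12) = mex{2,1} = 0
G(13) = mex{0,2} = 1
G(14) = mex{1,0} = 2
G(15) = mex{2,1} = 0
G(16) = mex{0,2} = 1
G(17) = mex{1,0} = 2
G(18) = mex{2,1} = 0
G(19) = mex{0,2} = 1
G(20) = mex{1,0} = 2
G(21) = mex{2,1} = 0
G(22) = mex{0,2} = 1
G(23) = mex{1,0} = 2
G(24) = mex{2,1} = 0
G(25) = mex{0,2} = 1
G(26) = mex{1,0} = 2
Stack A: G(19) = 1.
Stack B: G(26) = 2.
Combined Grundy value = 1 ⊕ 2 = 3.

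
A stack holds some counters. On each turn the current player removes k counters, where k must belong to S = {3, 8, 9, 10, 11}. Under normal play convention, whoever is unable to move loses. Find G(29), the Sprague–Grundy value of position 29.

G(0) = 0
G(1) = mex{} = 0
G(2) = mex{} = 0
G(3) = mex{0} = 1
G(4) = mex{0} = 1
G(5) = mex{0} = 1
G(6) = mex{1} = 0
G(7) = mex{1} = 0
G(8) = mex{1,0} = 2
G(9) = mex{0,0,0} = 1
G(10) = mex{0,0,0,0} = 1
G(11) = mex{2,1,0,0,0} = 3
G(12) = mex{1,1,1,0,0} = 2
G(13) = mex{1,1,1,1,0} = 2
G(14) = mex{3,0,1,1,1} = 2
G(15) = mex{2,0,0,1,1} = 3
G(16) = mex{2,2,0,0,1} = 3
G(17) = mex{2,1,2,0,0} = 3
G(18) = mex{3,1,1,2,0} = 4
G(19) = mex{3,3,1,1,2} = 0
G(20) = mex{3,2,3,1,1} = 0
G(21) = mex{4,2,2,3,1} = 0
G(22) = mex{0,2,2,2,3} = 1
G(23) = mex{0,3,2,2,2} = 1
G(24) = mex{0,3,3,2,2} = 1
G(25) = mex{1,3,3,3,2} = 0
G(26) = mex{1,4,3,3,3} = 0
G(27) = mex{1,0,4,3,3} = 2
G(28) = mex{0,0,0,4,3} = 1
G(29) = mex{0,0,0,0,4} = 1

1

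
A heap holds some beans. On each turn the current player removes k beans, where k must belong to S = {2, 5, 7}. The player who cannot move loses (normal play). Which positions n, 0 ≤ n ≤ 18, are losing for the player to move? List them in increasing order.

G(0) = 0
G(1) = mex{} = 0
G(2) = mex{0} = 1
G(3) = mex{0} = 1
G(4) = mex{1} = 0
G(5) = mex{1,0} = 2
G(6) = mex{0,0} = 1
G(7) = mex{2,1,0} = 3
G(8) = mex{1,1,0} = 2
G(9) = mex{3,0,1} = 2
G(10) = mex{2,2,1} = 0
G(11) = mex{2,1,0} = 3
G(12) = mex{0,3,2} = 1
G(13) = mex{3,2,1} = 0
G(14) = mex{1,2,3} = 0
G(15) = mex{0,0,2} = 1
G(16) = mex{0,3,2} = 1
G(17) = mex{1,1,0} = 2
G(18) = mex{1,0,3} = 2
P-positions are exactly the n with G(n) = 0.

0, 1, 4, 10, 13, 14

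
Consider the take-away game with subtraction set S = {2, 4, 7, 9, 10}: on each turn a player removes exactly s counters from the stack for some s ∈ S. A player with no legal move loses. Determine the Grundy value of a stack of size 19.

n :  0  1  2  3  4  5  6  7  8  9 10 11 12 13 14 15 16 17 18 19
G :  0  0  1  1  2  2  0  3  1  4  2  5  0  3  1  4  2  0  0  1

1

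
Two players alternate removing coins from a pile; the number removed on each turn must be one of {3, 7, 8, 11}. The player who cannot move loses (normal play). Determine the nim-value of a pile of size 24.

n :  0  1  2  3  4  5  6  7  8  9 10 11 12 13 14 15 16 17 18 19 20 21 22 23 24
G :  0  0  0  1  1  1  0  2  2  1  3  3  2  2  4  0  0  2  1  1  0  0  2  1  1

1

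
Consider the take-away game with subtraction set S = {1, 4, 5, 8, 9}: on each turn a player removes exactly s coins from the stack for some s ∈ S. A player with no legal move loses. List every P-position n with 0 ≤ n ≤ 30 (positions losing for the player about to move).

0, 2, 12, 14, 24, 26

G(0) = 0
G(1) = mex{0} = 1
G(2) = mex{1} = 0
G(3) = mex{0} = 1
G(4) = mex{1,0} = 2
G(5) = mex{2,1,0} = 3
G(6) = mex{3,0,1} = 2
G(7) = mex{2,1,0} = 3
G(8) = mex{3,2,1,0} = 4
G(9) = mex{4,3,2,1,0} = 5
G(10) = mex{5,2,3,0,1} = 4
G(11) = mex{4,3,2,1,0} = 5
G(12) = mex{5,4,3,2,1} = 0
G(13) = mex{0,5,4,3,2} = 1
G(14) = mex{1,4,5,2,3} = 0
G(15) = mex{0,5,4,3,2} = 1
G(16) = mex{1,0,5,4,3} = 2
G(17) = mex{2,1,0,5,4} = 3
G(18) = mex{3,0,1,4,5} = 2
G(19) = mex{2,1,0,5,4} = 3
G(20) = mex{3,2,1,0,5} = 4
G(21) = mex{4,3,2,1,0} = 5
G(22) = mex{5,2,3,0,1} = 4
G(23) = mex{4,3,2,1,0} = 5
G(24) = mex{5,4,3,2,1} = 0
G(25) = mex{0,5,4,3,2} = 1
G(26) = mex{1,4,5,2,3} = 0
G(27) = mex{0,5,4,3,2} = 1
G(28) = mex{1,0,5,4,3} = 2
G(29) = mex{2,1,0,5,4} = 3
G(30) = mex{3,0,1,4,5} = 2
P-positions are exactly the n with G(n) = 0.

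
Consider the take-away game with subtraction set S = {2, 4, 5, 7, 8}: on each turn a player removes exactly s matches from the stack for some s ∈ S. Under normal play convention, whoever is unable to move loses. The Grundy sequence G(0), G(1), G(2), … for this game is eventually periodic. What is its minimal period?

10

G(0) = 0
G(1) = mex{} = 0
G(2) = mex{0} = 1
G(3) = mex{0} = 1
G(4) = mex{1,0} = 2
G(5) = mex{1,0,0} = 2
G(6) = mex{2,1,0} = 3
G(7) = mex{2,1,1,0} = 3
G(8) = mex{3,2,1,0,0} = 4
G(9) = mex{3,2,2,1,0} = 4
G(10) = mex{4,3,2,1,1} = 0
G(11) = mex{4,3,3,2,1} = 0
G(12) = mex{0,4,3,2,2} = 1
G(13) = mex{0,4,4,3,2} = 1
G(14) = mex{1,0,4,3,3} = 2
G(15) = mex{1,0,0,4,3} = 2
G(16) = mex{2,1,0,4,4} = 3
G(17) = mex{2,1,1,0,4} = 3
G(18) = mex{3,2,1,0,0} = 4
G(19) = mex{3,2,2,1,0} = 4
G(20) = mex{4,3,2,1,1} = 0
G(21) = mex{4,3,3,2,1} = 0
G(n+10) = G(n) holds for n = 0,…,7 (a full window of length max(S) = 8), so the sequence is purely periodic with period 10.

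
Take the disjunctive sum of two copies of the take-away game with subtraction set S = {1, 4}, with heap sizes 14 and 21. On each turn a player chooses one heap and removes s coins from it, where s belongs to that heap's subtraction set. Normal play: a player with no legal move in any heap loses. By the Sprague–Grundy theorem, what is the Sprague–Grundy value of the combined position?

3

All heaps use S = {1, 4}:
G(0) = 0
G(1) = mex{0} = 1
G(2) = mex{1} = 0
G(3) = mex{0} = 1
G(4) = mex{1,0} = 2
G(5) = mex{2,1} = 0
G(6) = mex{0,0} = 1
G(7) = mex{1,1} = 0
G(8) = mex{0,2} = 1
G(9) = mex{1,0} = 2
G(10) = mex{2,1} = 0
G(11) = mex{0,0} = 1
G(12) = mex{1,1} = 0
G(13) = mex{0,2} = 1
G(14) = mex{1,0} = 2
G(15) = mex{2,1} = 0
G(16) = mex{0,0} = 1
G(17) = mex{1,1} = 0
G(18) = mex{0,2} = 1
G(19) = mex{1,0} = 2
G(20) = mex{2,1} = 0
G(21) = mex{0,0} = 1
Heap A: G(14) = 2.
Heap B: G(21) = 1.
Combined Grundy value = 2 ⊕ 1 = 3.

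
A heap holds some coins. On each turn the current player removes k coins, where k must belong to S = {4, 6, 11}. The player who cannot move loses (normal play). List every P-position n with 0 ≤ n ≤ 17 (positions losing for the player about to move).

0, 1, 2, 3, 10, 15, 17

G(0) = 0
G(1) = mex{} = 0
G(2) = mex{} = 0
G(3) = mex{} = 0
G(4) = mex{0} = 1
G(5) = mex{0} = 1
G(6) = mex{0,0} = 1
G(7) = mex{0,0} = 1
G(8) = mex{1,0} = 2
G(9) = mex{1,0} = 2
G(10) = mex{1,1} = 0
G(11) = mex{1,1,0} = 2
G(12) = mex{2,1,0} = 3
G(13) = mex{2,1,0} = 3
G(14) = mex{0,2,0} = 1
G(15) = mex{2,2,1} = 0
G(16) = mex{3,0,1} = 2
G(17) = mex{3,2,1} = 0
P-positions are exactly the n with G(n) = 0.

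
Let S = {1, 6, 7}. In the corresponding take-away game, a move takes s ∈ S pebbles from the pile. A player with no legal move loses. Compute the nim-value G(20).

G(0) = 0
G(1) = mex{0} = 1
G(2) = mex{1} = 0
G(3) = mex{0} = 1
G(4) = mex{1} = 0
G(5) = mex{0} = 1
G(6) = mex{1,0} = 2
G(7) = mex{2,1,0} = 3
G(8) = mex{3,0,1} = 2
G(9) = mex{2,1,0} = 3
G(10) = mex{3,0,1} = 2
G(11) = mex{2,1,0} = 3
G(12) = mex{3,2,1} = 0
G(13) = mex{0,3,2} = 1
G(14) = mex{1,2,3} = 0
G(15) = mex{0,3,2} = 1
G(16) = mex{1,2,3} = 0
G(17) = mex{0,3,2} = 1
G(18) = mex{1,0,3} = 2
G(19) = mex{2,1,0} = 3
G(20) = mex{3,0,1} = 2

2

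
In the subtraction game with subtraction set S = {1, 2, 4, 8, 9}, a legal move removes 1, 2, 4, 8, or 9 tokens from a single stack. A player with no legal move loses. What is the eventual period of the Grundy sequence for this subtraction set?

13

G(0) = 0
G(1) = mex{0} = 1
G(2) = mex{1,0} = 2
G(3) = mex{2,1} = 0
G(4) = mex{0,2,0} = 1
G(5) = mex{1,0,1} = 2
G(6) = mex{2,1,2} = 0
G(7) = mex{0,2,0} = 1
G(8) = mex{1,0,1,0} = 2
G(9) = mex{2,1,2,1,0} = 3
G(10) = mex{3,2,0,2,1} = 4
G(11) = mex{4,3,1,0,2} = 5
G(12) = mex{5,4,2,1,0} = 3
G(13) = mex{3,5,3,2,1} = 0
G(14) = mex{0,3,4,0,2} = 1
G(15) = mex{1,0,5,1,0} = 2
G(16) = mex{2,1,3,2,1} = 0
G(17) = mex{0,2,0,3,2} = 1
G(18) = mex{1,0,1,4,3} = 2
G(19) = mex{2,1,2,5,4} = 0
G(20) = mex{0,2,0,3,5} = 1
G(21) = mex{1,0,1,0,3} = 2
G(22) = mex{2,1,2,1,0} = 3
G(23) = mex{3,2,0,2,1} = 4
G(24) = mex{4,3,1,0,2} = 5
G(25) = mex{5,4,2,1,0} = 3
G(26) = mex{3,5,3,2,1} = 0
G(27) = mex{0,3,4,0,2} = 1
G(n+13) = G(n) holds for n = 0,…,8 (a full window of length max(S) = 9), so the sequence is purely periodic with period 13.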